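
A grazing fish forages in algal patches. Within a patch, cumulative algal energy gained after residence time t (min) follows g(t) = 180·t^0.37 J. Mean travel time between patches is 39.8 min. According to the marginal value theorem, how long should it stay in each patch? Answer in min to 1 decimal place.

Optimal t* satisfies g'(t*) = g(t*)/(T + t*).
g'(t) = 0.37·180·t^-0.63. Setting 0.37·180·t^-0.63 = 180·t^0.37/(39.8+t) gives 0.37(39.8+t) = t, so 0.63·t = 0.37×39.8.
t* = 0.37×39.8/0.63 = 23.37 min.

23.4 min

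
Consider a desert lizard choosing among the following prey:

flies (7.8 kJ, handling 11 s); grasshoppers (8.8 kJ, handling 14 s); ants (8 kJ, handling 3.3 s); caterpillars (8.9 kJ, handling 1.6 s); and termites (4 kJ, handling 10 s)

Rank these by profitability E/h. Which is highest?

In descending order of E/h:
caterpillars: 8.9/1.6 = 5.56 kJ/s
ants: 8/3.3 = 2.42 kJ/s
flies: 7.8/11 = 0.709 kJ/s
grasshoppers: 8.8/14 = 0.629 kJ/s
termites: 4/10 = 0.4 kJ/s

caterpillars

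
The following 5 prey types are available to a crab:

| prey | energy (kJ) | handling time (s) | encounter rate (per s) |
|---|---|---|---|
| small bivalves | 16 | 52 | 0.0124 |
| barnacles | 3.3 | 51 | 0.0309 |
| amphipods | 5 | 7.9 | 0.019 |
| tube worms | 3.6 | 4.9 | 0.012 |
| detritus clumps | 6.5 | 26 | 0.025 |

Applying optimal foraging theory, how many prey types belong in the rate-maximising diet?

Profitabilities (E/h, kJ/s): tube worms 0.735, amphipods 0.633, small bivalves 0.308, detritus clumps 0.25, barnacles 0.0647. Add prey in this order while the next type's profitability exceeds the intake rate on those already taken.
Rate on top 1: 0.0408. amphipods: 0.633 > 0.0408 → include.
Rate on top 2: 0.1143. small bivalves: 0.308 > 0.1143 → include.
Rate on top 3: 0.1816. detritus clumps: 0.25 > 0.1816 → include.
Rate on top 4: 0.1993. barnacles: 0.0647 < 0.1993 → exclude; stop.
Optimal diet: tube worms, amphipods, small bivalves, detritus clumps — 4 of 5 types.

4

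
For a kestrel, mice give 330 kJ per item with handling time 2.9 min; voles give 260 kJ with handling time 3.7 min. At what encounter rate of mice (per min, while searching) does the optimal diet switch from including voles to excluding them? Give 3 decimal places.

The zero-one rule: include voles iff E₂/h₂ > λE₁/(1+λh₁). Equality gives the switch point.
λE₁h₂ = E₂ + λE₂h₁ ⇒ λ = E₂/(E₁h₂ − E₂h₁) = 260/(1221 − 754) = 0.5567 per min.

0.557 per min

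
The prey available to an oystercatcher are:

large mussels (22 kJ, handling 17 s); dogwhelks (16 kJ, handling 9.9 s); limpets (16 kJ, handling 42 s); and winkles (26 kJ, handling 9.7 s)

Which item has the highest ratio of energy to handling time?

winkles

In descending order of E/h:
winkles: 26/9.7 = 2.68 kJ/s
dogwhelks: 16/9.9 = 1.62 kJ/s
large mussels: 22/17 = 1.29 kJ/s
limpets: 16/42 = 0.381 kJ/s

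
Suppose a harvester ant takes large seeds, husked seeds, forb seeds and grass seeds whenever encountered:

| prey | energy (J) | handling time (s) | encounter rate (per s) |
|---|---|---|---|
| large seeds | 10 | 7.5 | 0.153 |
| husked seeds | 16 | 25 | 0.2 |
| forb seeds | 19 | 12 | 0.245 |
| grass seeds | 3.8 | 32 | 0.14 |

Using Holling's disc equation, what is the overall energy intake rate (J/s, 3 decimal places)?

0.681 J/s

R = Σλ_iE_i / (1 + Σλ_ih_i)
Numerator: 0.153×10 + 0.2×16 + 0.245×19 + 0.14×3.8 = 9.917
Denominator: 1 + 0.153×7.5 + 0.2×25 + 0.245×12 + 0.14×32 = 14.57
R = 9.917/14.57 = 0.6808 J/s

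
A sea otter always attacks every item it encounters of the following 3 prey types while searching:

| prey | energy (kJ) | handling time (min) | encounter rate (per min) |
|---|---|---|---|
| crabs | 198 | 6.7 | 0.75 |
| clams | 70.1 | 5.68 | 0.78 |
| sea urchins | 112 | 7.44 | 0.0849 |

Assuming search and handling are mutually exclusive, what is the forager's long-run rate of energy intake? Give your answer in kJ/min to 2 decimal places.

19.18 kJ/min

R = Σλ_iE_i / (1 + Σλ_ih_i)
Numerator: 0.75×198 + 0.78×70.1 + 0.0849×112 = 212.7
Denominator: 1 + 0.75×6.7 + 0.78×5.68 + 0.0849×7.44 = 11.09
R = 212.7/11.09 = 19.18 kJ/min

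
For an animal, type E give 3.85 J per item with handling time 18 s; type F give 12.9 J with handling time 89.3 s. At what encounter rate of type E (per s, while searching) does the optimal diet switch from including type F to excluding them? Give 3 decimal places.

The zero-one rule: include type F iff E₂/h₂ > λE₁/(1+λh₁). Equality gives the switch point.
λE₁h₂ = E₂ + λE₂h₁ ⇒ λ = E₂/(E₁h₂ − E₂h₁) = 12.9/(343.8 − 232.2) = 0.1156 per s.

0.116 per s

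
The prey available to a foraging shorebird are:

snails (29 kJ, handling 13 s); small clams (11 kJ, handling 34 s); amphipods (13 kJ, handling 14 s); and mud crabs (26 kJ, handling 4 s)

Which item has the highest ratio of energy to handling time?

In descending order of E/h:
mud crabs: 26/4 = 6.5 kJ/s
snails: 29/13 = 2.23 kJ/s
amphipods: 13/14 = 0.929 kJ/s
small clams: 11/34 = 0.324 kJ/s

mud crabs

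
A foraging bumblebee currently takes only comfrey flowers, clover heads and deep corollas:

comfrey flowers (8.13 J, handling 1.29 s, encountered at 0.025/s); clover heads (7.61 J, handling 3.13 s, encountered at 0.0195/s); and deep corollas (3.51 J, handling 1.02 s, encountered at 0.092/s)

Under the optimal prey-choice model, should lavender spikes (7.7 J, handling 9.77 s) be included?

Current rate: (0.025×8.13 + 0.0195×7.61 + 0.092×3.51)/(1 + 0.025×1.29 + 0.0195×3.13 + 0.092×1.02) = 0.5682 J/s.
lavender spikes: E/h = 7.7/9.77 = 0.7881 J/s.
Since 0.7881 > R, including lavender spikes increases the long-run rate.

Yes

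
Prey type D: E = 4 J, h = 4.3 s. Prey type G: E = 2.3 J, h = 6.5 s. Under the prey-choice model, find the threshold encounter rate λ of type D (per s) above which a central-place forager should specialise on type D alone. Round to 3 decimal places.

At the threshold, the rate on type D alone equals the profitability of type G: λ·4/(1 + λ·4.3) = 2.3/6.5 = 0.3538.
Rearranging, λ(4 − 0.3538×4.3) = 0.3538, so λ = 0.3538/2.478 = 0.1428 per s.

0.143 per s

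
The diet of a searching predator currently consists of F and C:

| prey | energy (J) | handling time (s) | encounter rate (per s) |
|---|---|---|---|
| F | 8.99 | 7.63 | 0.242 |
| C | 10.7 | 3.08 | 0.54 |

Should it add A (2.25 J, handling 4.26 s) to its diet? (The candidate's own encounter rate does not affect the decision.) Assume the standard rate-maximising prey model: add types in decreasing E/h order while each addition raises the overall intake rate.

No

On F and C alone, R = ΣλE/(1+Σλh) = 7.954/4.51 = 1.764 J/s.
Profitability of A: 2.25/4.26 = 0.5282 J/s.
0.5282 < 1.764, so adding A would lower the average — exclude it.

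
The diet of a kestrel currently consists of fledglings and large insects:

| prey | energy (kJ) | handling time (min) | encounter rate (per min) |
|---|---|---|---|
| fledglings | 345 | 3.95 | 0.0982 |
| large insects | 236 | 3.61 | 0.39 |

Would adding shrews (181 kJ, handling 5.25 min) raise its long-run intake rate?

Intake rate on the current diet: R = (0.0982×345 + 0.39×236) / (1 + 0.0982×3.95 + 0.39×3.61) = 125.9/2.796 = 45.04 kJ/min.
Profitability of shrews: 181/5.25 = 34.48 kJ/min.
34.48 < 45.04, so adding shrews would lower the average — exclude it.

No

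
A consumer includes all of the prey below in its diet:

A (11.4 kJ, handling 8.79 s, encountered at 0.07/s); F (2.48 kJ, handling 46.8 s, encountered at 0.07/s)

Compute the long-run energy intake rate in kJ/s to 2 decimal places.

R = Σλ_iE_i / (1 + Σλ_ih_i)
Numerator: 0.07×11.4 + 0.07×2.48 = 0.9716
Denominator: 1 + 0.07×8.79 + 0.07×46.8 = 4.891
R = 0.9716/4.891 = 0.1986 kJ/s

0.20 kJ/s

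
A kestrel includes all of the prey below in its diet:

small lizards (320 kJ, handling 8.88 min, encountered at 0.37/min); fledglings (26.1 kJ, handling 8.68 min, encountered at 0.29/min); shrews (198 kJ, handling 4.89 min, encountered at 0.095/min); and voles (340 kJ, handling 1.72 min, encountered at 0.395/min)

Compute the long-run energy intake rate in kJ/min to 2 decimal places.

R = Σλ_iE_i / (1 + Σλ_ih_i)
Numerator: 0.37×320 + 0.29×26.1 + 0.095×198 + 0.395×340 = 279.1
Denominator: 1 + 0.37×8.88 + 0.29×8.68 + 0.095×4.89 + 0.395×1.72 = 7.947
R = 279.1/7.947 = 35.12 kJ/min

35.12 kJ/min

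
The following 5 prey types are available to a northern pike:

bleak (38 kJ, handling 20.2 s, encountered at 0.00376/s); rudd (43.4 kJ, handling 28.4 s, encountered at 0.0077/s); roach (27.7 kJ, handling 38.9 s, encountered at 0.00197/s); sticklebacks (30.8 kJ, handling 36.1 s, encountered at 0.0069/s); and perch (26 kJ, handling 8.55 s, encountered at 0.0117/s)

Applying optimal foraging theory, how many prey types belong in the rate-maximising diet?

Profitabilities (E/h, kJ/s): perch 3.04, bleak 1.88, rudd 1.53, sticklebacks 0.853, roach 0.712. Add prey in this order while the next type's profitability exceeds the intake rate on those already taken.
Rate on top 1: 0.2765. bleak: 1.88 > 0.2765 → include.
Rate on top 2: 0.3802. rudd: 1.53 > 0.3802 → include.
Rate on top 3: 0.5602. sticklebacks: 0.853 > 0.5602 → include.
Rate on top 4: 0.6046. roach: 0.712 > 0.6046 → include.
Optimal diet: perch, bleak, rudd, sticklebacks, roach — 5 of 5 types.

5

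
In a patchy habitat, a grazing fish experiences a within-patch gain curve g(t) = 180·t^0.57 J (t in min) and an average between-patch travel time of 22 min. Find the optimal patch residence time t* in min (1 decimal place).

Maximise g(t)/(T+t): set derivative to zero → g'(t)(T+t) = g(t).
g'(t) = 0.57·180·t^-0.43. Setting 0.57·180·t^-0.43 = 180·t^0.57/(22+t) gives 0.57(22+t) = t, so 0.43·t = 0.57×22.
t* = 0.57×22/0.43 = 29.16 min.

29.2 min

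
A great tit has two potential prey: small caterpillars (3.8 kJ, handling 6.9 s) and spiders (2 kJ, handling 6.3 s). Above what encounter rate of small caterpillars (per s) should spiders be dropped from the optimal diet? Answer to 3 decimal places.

0.197 per s

Drop spiders once their profitability E₂/h₂ falls below the rate achievable on small caterpillars alone: E₂/h₂ = λE₁/(1 + λh₁).
Solve for λ: λE₁h₂ = E₂(1 + λh₁) → λ(E₁h₂ − E₂h₁) = E₂ → λ = E₂/(E₁h₂ − E₂h₁).
λ = 2/(3.8×6.3 − 2×6.9) = 2/10.14 = 0.1972 per s.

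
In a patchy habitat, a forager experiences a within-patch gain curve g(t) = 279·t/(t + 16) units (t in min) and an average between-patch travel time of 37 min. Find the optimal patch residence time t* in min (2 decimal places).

24.33 min

Maximise g(t)/(T+t): set derivative to zero → g'(t)(T+t) = g(t).
g'(t) = 279·16/(t + 16)². Setting 279·16/(t+16)² = 279t/[(t+16)(37+t)] gives 16(37+t) = t(t+16), so t² = 16×37 = 592.
t* = √592 = 24.33 min.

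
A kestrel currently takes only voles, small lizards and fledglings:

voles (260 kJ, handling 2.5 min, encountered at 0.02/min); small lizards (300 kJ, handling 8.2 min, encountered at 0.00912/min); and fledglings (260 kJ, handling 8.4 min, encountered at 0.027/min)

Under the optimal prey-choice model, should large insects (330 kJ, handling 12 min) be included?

Intake rate on the current diet: R = (0.02×260 + 0.00912×300 + 0.027×260) / (1 + 0.02×2.5 + 0.00912×8.2 + 0.027×8.4) = 14.96/1.352 = 11.07 kJ/min.
large insects: E/h = 330/12 = 27.5 kJ/min.
Since 27.5 > R, including large insects increases the long-run rate.

Yes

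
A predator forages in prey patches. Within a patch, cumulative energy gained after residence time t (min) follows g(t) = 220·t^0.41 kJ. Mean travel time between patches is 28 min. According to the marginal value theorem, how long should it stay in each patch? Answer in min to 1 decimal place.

Maximise g(t)/(T+t): set derivative to zero → g'(t)(T+t) = g(t).
g'(t) = 0.41·220·t^-0.59. Setting 0.41·220·t^-0.59 = 220·t^0.41/(28+t) gives 0.41(28+t) = t, so 0.59·t = 0.41×28.
t* = 0.41×28/0.59 = 19.46 min.

19.5 min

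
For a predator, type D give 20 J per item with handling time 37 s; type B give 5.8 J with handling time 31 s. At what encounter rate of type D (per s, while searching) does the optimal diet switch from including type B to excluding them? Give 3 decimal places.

At the threshold, the rate on type D alone equals the profitability of type B: λ·20/(1 + λ·37) = 5.8/31 = 0.1871.
Rearranging, λ(20 − 0.1871×37) = 0.1871, so λ = 0.1871/13.08 = 0.01431 per s.

0.014 per s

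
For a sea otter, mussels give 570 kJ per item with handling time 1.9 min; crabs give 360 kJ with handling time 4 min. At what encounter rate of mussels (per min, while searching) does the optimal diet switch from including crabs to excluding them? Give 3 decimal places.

The zero-one rule: include crabs iff E₂/h₂ > λE₁/(1+λh₁). Equality gives the switch point.
λE₁h₂ = E₂ + λE₂h₁ ⇒ λ = E₂/(E₁h₂ − E₂h₁) = 360/(2280 − 684) = 0.2256 per min.

0.226 per min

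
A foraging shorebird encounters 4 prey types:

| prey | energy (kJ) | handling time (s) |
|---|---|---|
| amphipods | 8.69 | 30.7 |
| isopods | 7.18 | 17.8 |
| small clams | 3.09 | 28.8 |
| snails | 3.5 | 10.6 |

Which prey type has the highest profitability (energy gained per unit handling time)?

isopods

In descending order of E/h:
isopods: 7.18/17.8 = 0.403 kJ/s
snails: 3.5/10.6 = 0.33 kJ/s
amphipods: 8.69/30.7 = 0.283 kJ/s
small clams: 3.09/28.8 = 0.107 kJ/s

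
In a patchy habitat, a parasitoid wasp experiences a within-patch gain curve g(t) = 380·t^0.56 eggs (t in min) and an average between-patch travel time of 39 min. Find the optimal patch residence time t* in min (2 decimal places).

49.64 min

Optimal t* satisfies g'(t*) = g(t*)/(T + t*).
g'(t) = 0.56·380·t^-0.44. Setting 0.56·380·t^-0.44 = 380·t^0.56/(39+t) gives 0.56(39+t) = t, so 0.44·t = 0.56×39.
t* = 0.56×39/0.44 = 49.64 min.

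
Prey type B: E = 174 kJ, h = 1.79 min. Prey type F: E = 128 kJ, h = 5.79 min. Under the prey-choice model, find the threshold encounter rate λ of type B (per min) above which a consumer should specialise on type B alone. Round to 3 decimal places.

0.164 per min

Drop type F once their profitability E₂/h₂ falls below the rate achievable on type B alone: E₂/h₂ = λE₁/(1 + λh₁).
Solve for λ: λE₁h₂ = E₂(1 + λh₁) → λ(E₁h₂ − E₂h₁) = E₂ → λ = E₂/(E₁h₂ − E₂h₁).
λ = 128/(174×5.79 − 128×1.79) = 128/778.3 = 0.1645 per min.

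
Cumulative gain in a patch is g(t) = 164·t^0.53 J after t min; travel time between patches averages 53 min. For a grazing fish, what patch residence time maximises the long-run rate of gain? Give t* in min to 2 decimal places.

59.77 min

Maximise g(t)/(T+t): set derivative to zero → g'(t)(T+t) = g(t).
g'(t) = 0.53·164·t^-0.47. Setting 0.53·164·t^-0.47 = 164·t^0.53/(53+t) gives 0.53(53+t) = t, so 0.47·t = 0.53×53.
t* = 0.53×53/0.47 = 59.77 min.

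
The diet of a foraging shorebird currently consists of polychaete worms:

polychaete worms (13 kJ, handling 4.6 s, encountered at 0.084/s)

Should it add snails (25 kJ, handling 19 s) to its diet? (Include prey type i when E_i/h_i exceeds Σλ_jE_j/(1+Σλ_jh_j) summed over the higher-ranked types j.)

Yes

On polychaete worms alone, R = ΣλE/(1+Σλh) = 1.092/1.386 = 0.7877 kJ/s.
Profitability of snails: 25/19 = 1.316 kJ/s.
Since 1.316 > R, including snails increases the long-run rate.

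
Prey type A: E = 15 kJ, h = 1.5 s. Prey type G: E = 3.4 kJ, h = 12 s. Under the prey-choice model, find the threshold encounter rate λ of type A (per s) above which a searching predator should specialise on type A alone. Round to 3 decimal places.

0.019 per s

Drop type G once their profitability E₂/h₂ falls below the rate achievable on type A alone: E₂/h₂ = λE₁/(1 + λh₁).
Solve for λ: λE₁h₂ = E₂(1 + λh₁) → λ(E₁h₂ − E₂h₁) = E₂ → λ = E₂/(E₁h₂ − E₂h₁).
λ = 3.4/(15×12 − 3.4×1.5) = 3.4/174.9 = 0.01944 per s.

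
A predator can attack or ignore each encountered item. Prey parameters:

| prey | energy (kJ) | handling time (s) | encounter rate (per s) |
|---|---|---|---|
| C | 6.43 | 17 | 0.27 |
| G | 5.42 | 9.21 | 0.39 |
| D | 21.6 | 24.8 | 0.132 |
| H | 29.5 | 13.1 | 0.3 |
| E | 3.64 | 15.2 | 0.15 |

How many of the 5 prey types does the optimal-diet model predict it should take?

1

Profitabilities (E/h, kJ/s): H 2.25, D 0.871, G 0.588, C 0.378, E 0.239. Add prey in this order while the next type's profitability exceeds the intake rate on those already taken.
Rate on top 1: 1.795. D: 0.871 < 1.795 → exclude; stop.
Optimal diet: H — 1 of 5 types.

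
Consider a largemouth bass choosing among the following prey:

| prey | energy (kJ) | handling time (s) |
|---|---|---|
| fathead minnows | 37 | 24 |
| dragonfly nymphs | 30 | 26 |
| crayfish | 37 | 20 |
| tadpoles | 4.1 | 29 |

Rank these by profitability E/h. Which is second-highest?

fathead minnows

In descending order of E/h:
crayfish: 37/20 = 1.85 kJ/s
fathead minnows: 37/24 = 1.54 kJ/s
dragonfly nymphs: 30/26 = 1.15 kJ/s
tadpoles: 4.1/29 = 0.141 kJ/s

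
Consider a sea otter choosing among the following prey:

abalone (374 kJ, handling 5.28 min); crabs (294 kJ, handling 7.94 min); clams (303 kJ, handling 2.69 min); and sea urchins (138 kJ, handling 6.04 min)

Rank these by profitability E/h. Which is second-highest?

In descending order of E/h:
clams: 303/2.69 = 113 kJ/min
abalone: 374/5.28 = 70.8 kJ/min
crabs: 294/7.94 = 37 kJ/min
sea urchins: 138/6.04 = 22.8 kJ/min

abalone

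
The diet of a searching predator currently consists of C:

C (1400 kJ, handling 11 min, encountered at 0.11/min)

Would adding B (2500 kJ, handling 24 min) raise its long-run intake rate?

Intake rate on the current diet: R = (0.11×1400) / (1 + 0.11×11) = 154/2.21 = 69.68 kJ/min.
B: E/h = 2500/24 = 104.2 kJ/min.
104.2 > 69.68, so adding B raises the average — include it.

Yes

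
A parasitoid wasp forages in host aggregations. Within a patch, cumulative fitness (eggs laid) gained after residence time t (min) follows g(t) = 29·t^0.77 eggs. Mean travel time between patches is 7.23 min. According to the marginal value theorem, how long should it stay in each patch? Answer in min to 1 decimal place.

24.2 min

By the marginal value theorem, leave when the instantaneous gain rate g'(t) equals the habitat-wide average g(t)/(T + t).
g'(t) = 0.77·29·t^-0.23. Setting 0.77·29·t^-0.23 = 29·t^0.77/(7.23+t) gives 0.77(7.23+t) = t, so 0.23·t = 0.77×7.23.
t* = 0.77×7.23/0.23 = 24.2 min.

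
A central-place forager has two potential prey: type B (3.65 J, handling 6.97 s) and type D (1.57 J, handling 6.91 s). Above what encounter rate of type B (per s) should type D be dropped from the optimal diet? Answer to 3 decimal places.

0.110 per s

The zero-one rule: include type D iff E₂/h₂ > λE₁/(1+λh₁). Equality gives the switch point.
λE₁h₂ = E₂ + λE₂h₁ ⇒ λ = E₂/(E₁h₂ − E₂h₁) = 1.57/(25.22 − 10.94) = 0.11 per s.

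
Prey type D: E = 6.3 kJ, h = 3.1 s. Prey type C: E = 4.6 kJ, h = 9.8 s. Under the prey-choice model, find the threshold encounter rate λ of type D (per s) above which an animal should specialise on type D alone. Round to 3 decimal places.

0.097 per s

Drop type C once their profitability E₂/h₂ falls below the rate achievable on type D alone: E₂/h₂ = λE₁/(1 + λh₁).
Solve for λ: λE₁h₂ = E₂(1 + λh₁) → λ(E₁h₂ − E₂h₁) = E₂ → λ = E₂/(E₁h₂ − E₂h₁).
λ = 4.6/(6.3×9.8 − 4.6×3.1) = 4.6/47.48 = 0.09688 per s.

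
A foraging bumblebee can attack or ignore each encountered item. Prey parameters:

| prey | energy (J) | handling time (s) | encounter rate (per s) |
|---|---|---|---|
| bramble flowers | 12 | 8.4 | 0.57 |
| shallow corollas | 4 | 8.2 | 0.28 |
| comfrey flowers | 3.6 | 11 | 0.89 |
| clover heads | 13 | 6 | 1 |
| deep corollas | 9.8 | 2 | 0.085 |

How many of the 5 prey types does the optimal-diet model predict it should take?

2

E/h in descending order: deep corollas 4.9, clover heads 2.17, bramble flowers 1.43, shallow corollas 0.488, comfrey flowers 0.327 J/s. The optimal diet is the largest prefix of this list for which every included type satisfies E_i/h_i > R on the types above it.
Rate on top 1: 0.712. clover heads: 2.17 > 0.712 → include.
Rate on top 2: 1.929. bramble flowers: 1.43 < 1.929 → exclude; stop.
Optimal diet: deep corollas, clover heads — 2 of 5 types.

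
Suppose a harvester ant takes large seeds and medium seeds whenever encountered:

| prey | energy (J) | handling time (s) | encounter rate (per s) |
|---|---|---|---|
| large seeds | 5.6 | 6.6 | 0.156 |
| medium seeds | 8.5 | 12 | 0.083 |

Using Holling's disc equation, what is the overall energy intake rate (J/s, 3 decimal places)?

0.522 J/s

Energy encountered per unit search time: 0.156×5.6 + 0.083×8.5 = 1.579 J/s.
Handling time per unit search time: 0.156×6.6 + 0.083×12 = 2.026.
Rate = 1.579/(1 + 2.026) = 0.5219 J/s.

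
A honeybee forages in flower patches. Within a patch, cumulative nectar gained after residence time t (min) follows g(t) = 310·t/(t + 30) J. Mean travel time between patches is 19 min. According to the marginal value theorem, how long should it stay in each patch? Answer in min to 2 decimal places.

Maximise g(t)/(T+t): set derivative to zero → g'(t)(T+t) = g(t).
g'(t) = 310·30/(t + 30)². Setting 310·30/(t+30)² = 310t/[(t+30)(19+t)] gives 30(19+t) = t(t+30), so t² = 30×19 = 570.
t* = √570 = 23.87 min.

23.87 min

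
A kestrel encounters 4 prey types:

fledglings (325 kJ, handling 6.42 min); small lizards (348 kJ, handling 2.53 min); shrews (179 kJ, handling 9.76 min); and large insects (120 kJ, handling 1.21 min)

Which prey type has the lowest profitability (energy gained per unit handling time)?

shrews

Profitability E/h (kJ/min): fledglings = 325/6.42 = 50.6, small lizards = 348/2.53 = 138, shrews = 179/9.76 = 18.3, large insects = 120/1.21 = 99.2.
Ranked: small lizards > large insects > fledglings > shrews.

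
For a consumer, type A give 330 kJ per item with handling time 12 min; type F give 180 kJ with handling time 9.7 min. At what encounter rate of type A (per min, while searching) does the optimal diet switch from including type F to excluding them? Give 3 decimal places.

0.173 per min

Drop type F once their profitability E₂/h₂ falls below the rate achievable on type A alone: E₂/h₂ = λE₁/(1 + λh₁).
Solve for λ: λE₁h₂ = E₂(1 + λh₁) → λ(E₁h₂ − E₂h₁) = E₂ → λ = E₂/(E₁h₂ − E₂h₁).
λ = 180/(330×9.7 − 180×12) = 180/1041 = 0.1729 per min.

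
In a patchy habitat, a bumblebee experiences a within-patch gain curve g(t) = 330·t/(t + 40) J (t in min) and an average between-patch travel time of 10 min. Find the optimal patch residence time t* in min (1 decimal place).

20.0 min

Optimal t* satisfies g'(t*) = g(t*)/(T + t*).
g'(t) = 330·40/(t + 40)². Setting 330·40/(t+40)² = 330t/[(t+40)(10+t)] gives 40(10+t) = t(t+40), so t² = 40×10 = 400.
t* = √400 = 20 min.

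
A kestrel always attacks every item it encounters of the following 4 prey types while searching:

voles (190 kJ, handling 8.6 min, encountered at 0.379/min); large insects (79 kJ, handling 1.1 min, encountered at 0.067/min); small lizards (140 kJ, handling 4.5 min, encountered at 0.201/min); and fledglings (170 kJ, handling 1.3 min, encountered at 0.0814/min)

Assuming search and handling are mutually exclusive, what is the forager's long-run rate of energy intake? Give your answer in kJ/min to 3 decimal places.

Energy encountered per unit search time: 0.379×190 + 0.067×79 + 0.201×140 + 0.0814×170 = 119.3 kJ/min.
Handling time per unit search time: 0.379×8.6 + 0.067×1.1 + 0.201×4.5 + 0.0814×1.3 = 4.343.
Rate = 119.3/(1 + 4.343) = 22.32 kJ/min.

22.323 kJ/min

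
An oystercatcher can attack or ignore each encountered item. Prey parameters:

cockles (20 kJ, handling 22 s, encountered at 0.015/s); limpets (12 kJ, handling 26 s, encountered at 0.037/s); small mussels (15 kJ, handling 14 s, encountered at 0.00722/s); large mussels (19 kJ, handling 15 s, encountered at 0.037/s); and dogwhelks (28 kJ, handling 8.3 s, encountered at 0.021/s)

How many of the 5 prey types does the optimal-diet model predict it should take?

4

E/h in descending order: dogwhelks 3.37, large mussels 1.27, small mussels 1.07, cockles 0.909, limpets 0.462 kJ/s. The optimal diet is the largest prefix of this list for which every included type satisfies E_i/h_i > R on the types above it.
Rate on top 1: 0.5007. large mussels: 1.27 > 0.5007 → include.
Rate on top 2: 0.7465. small mussels: 1.07 > 0.7465 → include.
Rate on top 3: 0.7645. cockles: 0.909 > 0.7645 → include.
Rate on top 4: 0.7866. limpets: 0.462 < 0.7866 → exclude; stop.
Optimal diet: dogwhelks, large mussels, small mussels, cockles — 4 of 5 types.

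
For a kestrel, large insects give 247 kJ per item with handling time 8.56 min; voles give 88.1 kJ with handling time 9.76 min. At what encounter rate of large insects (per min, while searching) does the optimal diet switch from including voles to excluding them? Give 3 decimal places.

0.053 per min

At the threshold, the rate on large insects alone equals the profitability of voles: λ·247/(1 + λ·8.56) = 88.1/9.76 = 9.027.
Rearranging, λ(247 − 9.027×8.56) = 9.027, so λ = 9.027/169.7 = 0.05318 per min.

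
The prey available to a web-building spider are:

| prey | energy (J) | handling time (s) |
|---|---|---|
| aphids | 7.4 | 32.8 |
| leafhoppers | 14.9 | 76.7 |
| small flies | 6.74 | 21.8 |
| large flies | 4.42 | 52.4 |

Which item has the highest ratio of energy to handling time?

small flies

Profitability E/h (J/s): aphids = 7.4/32.8 = 0.226, leafhoppers = 14.9/76.7 = 0.194, small flies = 6.74/21.8 = 0.309, large flies = 4.42/52.4 = 0.0844.
Ranked: small flies > aphids > leafhoppers > large flies.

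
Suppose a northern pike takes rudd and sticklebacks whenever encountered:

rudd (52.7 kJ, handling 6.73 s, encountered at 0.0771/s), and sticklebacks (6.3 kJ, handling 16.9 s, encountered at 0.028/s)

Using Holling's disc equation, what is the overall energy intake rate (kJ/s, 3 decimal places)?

2.128 kJ/s

Energy encountered per unit search time: 0.0771×52.7 + 0.028×6.3 = 4.24 kJ/s.
Handling time per unit search time: 0.0771×6.73 + 0.028×16.9 = 0.9921.
Rate = 4.24/(1 + 0.9921) = 2.128 kJ/s.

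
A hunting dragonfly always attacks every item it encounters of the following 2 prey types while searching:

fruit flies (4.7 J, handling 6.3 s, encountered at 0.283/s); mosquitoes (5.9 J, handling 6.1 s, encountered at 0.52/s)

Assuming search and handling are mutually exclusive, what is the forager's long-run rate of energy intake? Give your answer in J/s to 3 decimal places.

0.739 J/s

Energy encountered per unit search time: 0.283×4.7 + 0.52×5.9 = 4.398 J/s.
Handling time per unit search time: 0.283×6.3 + 0.52×6.1 = 4.955.
Rate = 4.398/(1 + 4.955) = 0.7386 J/s.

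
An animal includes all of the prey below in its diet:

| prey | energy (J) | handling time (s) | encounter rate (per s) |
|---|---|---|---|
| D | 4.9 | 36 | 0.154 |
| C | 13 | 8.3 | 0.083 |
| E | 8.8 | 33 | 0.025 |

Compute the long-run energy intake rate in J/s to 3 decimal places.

Energy encountered per unit search time: 0.154×4.9 + 0.083×13 + 0.025×8.8 = 2.054 J/s.
Handling time per unit search time: 0.154×36 + 0.083×8.3 + 0.025×33 = 7.058.
Rate = 2.054/(1 + 7.058) = 0.2549 J/s.

0.255 J/s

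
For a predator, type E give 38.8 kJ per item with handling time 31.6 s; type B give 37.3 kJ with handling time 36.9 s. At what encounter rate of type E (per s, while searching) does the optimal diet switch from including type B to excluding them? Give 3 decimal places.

At the threshold, the rate on type E alone equals the profitability of type B: λ·38.8/(1 + λ·31.6) = 37.3/36.9 = 1.011.
Rearranging, λ(38.8 − 1.011×31.6) = 1.011, so λ = 1.011/6.857 = 0.1474 per s.

0.147 per s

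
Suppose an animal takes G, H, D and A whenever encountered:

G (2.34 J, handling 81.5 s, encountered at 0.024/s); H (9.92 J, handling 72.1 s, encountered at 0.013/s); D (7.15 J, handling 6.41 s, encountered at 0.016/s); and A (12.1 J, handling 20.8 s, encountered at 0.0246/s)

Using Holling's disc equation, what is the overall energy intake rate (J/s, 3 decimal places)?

0.132 J/s

R = (0.024×2.34 + 0.013×9.92 + 0.016×7.15 + 0.0246×12.1) / (1 + 0.024×81.5 + 0.013×72.1 + 0.016×6.41 + 0.0246×20.8) = 0.5972/4.508 = 0.1325 J/s.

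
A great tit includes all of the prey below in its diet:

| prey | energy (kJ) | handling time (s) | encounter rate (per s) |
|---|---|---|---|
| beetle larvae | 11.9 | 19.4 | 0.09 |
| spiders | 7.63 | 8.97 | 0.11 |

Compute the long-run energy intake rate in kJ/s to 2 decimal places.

0.51 kJ/s

R = Σλ_iE_i / (1 + Σλ_ih_i)
Numerator: 0.09×11.9 + 0.11×7.63 = 1.91
Denominator: 1 + 0.09×19.4 + 0.11×8.97 = 3.733
R = 1.91/3.733 = 0.5118 kJ/s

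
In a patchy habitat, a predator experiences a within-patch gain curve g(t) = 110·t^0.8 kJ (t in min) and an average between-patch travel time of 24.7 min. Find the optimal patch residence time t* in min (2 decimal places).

98.80 min

Maximise g(t)/(T+t): set derivative to zero → g'(t)(T+t) = g(t).
g'(t) = 0.8·110·t^-0.2. Setting 0.8·110·t^-0.2 = 110·t^0.8/(24.7+t) gives 0.8(24.7+t) = t, so 0.20·t = 0.8×24.7.
t* = 0.8×24.7/0.20 = 98.8 min.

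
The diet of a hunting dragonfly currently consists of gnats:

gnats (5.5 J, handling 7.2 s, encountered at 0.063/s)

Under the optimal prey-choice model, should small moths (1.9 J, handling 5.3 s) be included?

Intake rate on the current diet: R = (0.063×5.5) / (1 + 0.063×7.2) = 0.3465/1.454 = 0.2384 J/s.
Profitability of small moths: 1.9/5.3 = 0.3585 J/s.
Since 0.3585 > R, including small moths increases the long-run rate.

Yes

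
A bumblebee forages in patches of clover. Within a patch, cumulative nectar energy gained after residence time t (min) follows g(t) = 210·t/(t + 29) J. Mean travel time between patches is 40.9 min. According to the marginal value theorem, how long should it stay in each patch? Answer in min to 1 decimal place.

Optimal t* satisfies g'(t*) = g(t*)/(T + t*).
g'(t) = 210·29/(t + 29)². Setting 210·29/(t+29)² = 210t/[(t+29)(40.9+t)] gives 29(40.9+t) = t(t+29), so t² = 29×40.9 = 1186.
t* = √1186 = 34.44 min.

34.4 min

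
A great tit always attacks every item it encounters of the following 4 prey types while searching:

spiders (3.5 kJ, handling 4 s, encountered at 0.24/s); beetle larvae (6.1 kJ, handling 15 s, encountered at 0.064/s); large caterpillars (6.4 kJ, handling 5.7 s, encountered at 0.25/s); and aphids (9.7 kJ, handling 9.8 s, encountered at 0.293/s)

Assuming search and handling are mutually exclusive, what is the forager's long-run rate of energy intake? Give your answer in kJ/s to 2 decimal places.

R = Σλ_iE_i / (1 + Σλ_ih_i)
Numerator: 0.24×3.5 + 0.064×6.1 + 0.25×6.4 + 0.293×9.7 = 5.672
Denominator: 1 + 0.24×4 + 0.064×15 + 0.25×5.7 + 0.293×9.8 = 7.216
R = 5.672/7.216 = 0.7861 kJ/s

0.79 kJ/s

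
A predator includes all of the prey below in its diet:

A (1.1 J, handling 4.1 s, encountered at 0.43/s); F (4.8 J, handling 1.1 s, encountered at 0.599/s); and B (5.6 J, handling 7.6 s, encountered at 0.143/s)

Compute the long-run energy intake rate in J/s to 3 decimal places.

Energy encountered per unit search time: 0.43×1.1 + 0.599×4.8 + 0.143×5.6 = 4.149 J/s.
Handling time per unit search time: 0.43×4.1 + 0.599×1.1 + 0.143×7.6 = 3.509.
Rate = 4.149/(1 + 3.509) = 0.9202 J/s.

0.920 J/s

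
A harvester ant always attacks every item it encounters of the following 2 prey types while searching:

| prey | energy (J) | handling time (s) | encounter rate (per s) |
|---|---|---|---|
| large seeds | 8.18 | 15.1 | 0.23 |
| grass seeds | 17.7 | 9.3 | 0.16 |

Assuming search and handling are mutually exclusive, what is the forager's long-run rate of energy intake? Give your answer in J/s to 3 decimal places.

R = (0.23×8.18 + 0.16×17.7) / (1 + 0.23×15.1 + 0.16×9.3) = 4.713/5.961 = 0.7907 J/s.

0.791 J/s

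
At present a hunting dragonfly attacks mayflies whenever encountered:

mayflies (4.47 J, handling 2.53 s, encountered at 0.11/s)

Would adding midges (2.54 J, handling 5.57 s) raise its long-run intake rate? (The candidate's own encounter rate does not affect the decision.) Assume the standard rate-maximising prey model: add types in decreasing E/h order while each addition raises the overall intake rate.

Current rate: (0.11×4.47)/(1 + 0.11×2.53) = 0.3847 J/s.
midges: E/h = 2.54/5.57 = 0.456 J/s.
0.456 > 0.3847, so adding midges raises the average — include it.

Yes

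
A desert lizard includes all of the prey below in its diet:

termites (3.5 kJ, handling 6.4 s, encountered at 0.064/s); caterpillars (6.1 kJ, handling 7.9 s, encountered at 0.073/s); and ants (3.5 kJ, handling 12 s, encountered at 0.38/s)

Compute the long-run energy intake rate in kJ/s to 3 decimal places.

0.305 kJ/s

R = (0.064×3.5 + 0.073×6.1 + 0.38×3.5) / (1 + 0.064×6.4 + 0.073×7.9 + 0.38×12) = 1.999/6.546 = 0.3054 kJ/s.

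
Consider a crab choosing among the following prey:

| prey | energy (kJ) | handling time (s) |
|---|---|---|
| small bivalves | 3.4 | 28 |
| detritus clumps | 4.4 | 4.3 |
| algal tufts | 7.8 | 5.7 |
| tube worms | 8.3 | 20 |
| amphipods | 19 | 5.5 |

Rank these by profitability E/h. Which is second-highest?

In descending order of E/h:
amphipods: 19/5.5 = 3.45 kJ/s
algal tufts: 7.8/5.7 = 1.37 kJ/s
detritus clumps: 4.4/4.3 = 1.02 kJ/s
tube worms: 8.3/20 = 0.415 kJ/s
small bivalves: 3.4/28 = 0.121 kJ/s

algal tufts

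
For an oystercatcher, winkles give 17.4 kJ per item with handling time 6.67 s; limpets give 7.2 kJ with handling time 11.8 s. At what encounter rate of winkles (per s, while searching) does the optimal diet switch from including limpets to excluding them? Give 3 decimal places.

0.046 per s

At the threshold, the rate on winkles alone equals the profitability of limpets: λ·17.4/(1 + λ·6.67) = 7.2/11.8 = 0.6102.
Rearranging, λ(17.4 − 0.6102×6.67) = 0.6102, so λ = 0.6102/13.33 = 0.04577 per s.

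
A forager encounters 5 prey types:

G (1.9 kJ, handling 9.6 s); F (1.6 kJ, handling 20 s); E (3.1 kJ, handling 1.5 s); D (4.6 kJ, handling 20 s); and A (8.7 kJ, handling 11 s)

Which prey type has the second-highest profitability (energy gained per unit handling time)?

A

In descending order of E/h:
E: 3.1/1.5 = 2.07 kJ/s
A: 8.7/11 = 0.791 kJ/s
D: 4.6/20 = 0.23 kJ/s
G: 1.9/9.6 = 0.198 kJ/s
F: 1.6/20 = 0.08 kJ/s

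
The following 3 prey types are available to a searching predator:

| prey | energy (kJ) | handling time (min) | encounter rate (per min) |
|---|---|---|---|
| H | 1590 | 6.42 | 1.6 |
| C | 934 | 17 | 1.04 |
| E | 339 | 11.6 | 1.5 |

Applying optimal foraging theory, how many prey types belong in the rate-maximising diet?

1

Profitabilities (E/h, kJ/min): H 248, C 54.9, E 29.2. Add prey in this order while the next type's profitability exceeds the intake rate on those already taken.
Rate on top 1: 225.7. C: 54.9 < 225.7 → exclude; stop.
Optimal diet: H — 1 of 3 types.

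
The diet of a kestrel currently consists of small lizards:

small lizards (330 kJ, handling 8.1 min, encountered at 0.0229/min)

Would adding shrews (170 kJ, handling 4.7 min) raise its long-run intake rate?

Yes

Current rate: (0.0229×330)/(1 + 0.0229×8.1) = 6.375 kJ/min.
shrews: E/h = 170/4.7 = 36.17 kJ/min.
36.17 > 6.375, so adding shrews raises the average — include it.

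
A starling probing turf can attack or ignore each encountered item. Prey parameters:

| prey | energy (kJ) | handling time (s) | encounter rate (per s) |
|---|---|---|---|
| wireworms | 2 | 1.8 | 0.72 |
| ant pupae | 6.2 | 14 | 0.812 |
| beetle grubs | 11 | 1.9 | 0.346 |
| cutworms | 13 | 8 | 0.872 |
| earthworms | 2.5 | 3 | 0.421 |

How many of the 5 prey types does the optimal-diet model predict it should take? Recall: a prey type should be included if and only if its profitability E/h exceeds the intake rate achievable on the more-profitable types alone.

1

Rank by E/h (kJ/s): beetle grubs 5.79, cutworms 1.62, wireworms 1.11, earthworms 0.833, ant pupae 0.443. Include each in turn until the next type's E/h falls below the running intake rate.
Rate on top 1: 2.296. cutworms: 1.62 < 2.296 → exclude; stop.
Optimal diet: beetle grubs — 1 of 5 types.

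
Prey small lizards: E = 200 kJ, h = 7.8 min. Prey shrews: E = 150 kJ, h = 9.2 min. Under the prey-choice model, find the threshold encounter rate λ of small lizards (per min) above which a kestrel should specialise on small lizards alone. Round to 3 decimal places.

At the threshold, the rate on small lizards alone equals the profitability of shrews: λ·200/(1 + λ·7.8) = 150/9.2 = 16.3.
Rearranging, λ(200 − 16.3×7.8) = 16.3, so λ = 16.3/72.83 = 0.2239 per min.

0.224 per min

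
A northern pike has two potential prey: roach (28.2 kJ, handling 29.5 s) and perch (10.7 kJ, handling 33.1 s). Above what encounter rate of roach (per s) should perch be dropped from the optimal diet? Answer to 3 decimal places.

At the threshold, the rate on roach alone equals the profitability of perch: λ·28.2/(1 + λ·29.5) = 10.7/33.1 = 0.3233.
Rearranging, λ(28.2 − 0.3233×29.5) = 0.3233, so λ = 0.3233/18.66 = 0.01732 per s.

0.017 per s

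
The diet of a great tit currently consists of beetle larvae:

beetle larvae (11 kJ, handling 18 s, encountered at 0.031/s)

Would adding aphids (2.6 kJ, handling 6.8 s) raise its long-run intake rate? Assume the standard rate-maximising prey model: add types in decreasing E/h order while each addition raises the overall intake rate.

Yes

Current rate: (0.031×11)/(1 + 0.031×18) = 0.2189 kJ/s.
Profitability of aphids: 2.6/6.8 = 0.3824 kJ/s.
Since 0.3824 > R, including aphids increases the long-run rate.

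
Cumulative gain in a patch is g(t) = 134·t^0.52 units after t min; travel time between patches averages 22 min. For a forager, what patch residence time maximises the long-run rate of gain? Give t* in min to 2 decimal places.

23.83 min

Optimal t* satisfies g'(t*) = g(t*)/(T + t*).
g'(t) = 0.52·134·t^-0.48. Setting 0.52·134·t^-0.48 = 134·t^0.52/(22+t) gives 0.52(22+t) = t, so 0.48·t = 0.52×22.
t* = 0.52×22/0.48 = 23.83 min.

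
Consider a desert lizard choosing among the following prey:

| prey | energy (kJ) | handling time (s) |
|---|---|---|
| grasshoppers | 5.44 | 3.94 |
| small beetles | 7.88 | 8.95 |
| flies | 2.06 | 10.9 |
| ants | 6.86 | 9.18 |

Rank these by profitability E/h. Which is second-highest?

In descending order of E/h:
grasshoppers: 5.44/3.94 = 1.38 kJ/s
small beetles: 7.88/8.95 = 0.88 kJ/s
ants: 6.86/9.18 = 0.747 kJ/s
flies: 2.06/10.9 = 0.189 kJ/s

small beetles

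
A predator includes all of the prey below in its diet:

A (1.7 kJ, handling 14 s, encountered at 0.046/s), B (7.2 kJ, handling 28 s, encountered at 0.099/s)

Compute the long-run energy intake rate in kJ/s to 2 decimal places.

0.18 kJ/s

R = (0.046×1.7 + 0.099×7.2) / (1 + 0.046×14 + 0.099×28) = 0.791/4.416 = 0.1791 kJ/s.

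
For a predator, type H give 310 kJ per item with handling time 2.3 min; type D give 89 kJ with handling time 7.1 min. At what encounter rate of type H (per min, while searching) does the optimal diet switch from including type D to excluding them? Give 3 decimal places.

The zero-one rule: include type D iff E₂/h₂ > λE₁/(1+λh₁). Equality gives the switch point.
λE₁h₂ = E₂ + λE₂h₁ ⇒ λ = E₂/(E₁h₂ − E₂h₁) = 89/(2201 − 204.7) = 0.04458 per min.

0.045 per min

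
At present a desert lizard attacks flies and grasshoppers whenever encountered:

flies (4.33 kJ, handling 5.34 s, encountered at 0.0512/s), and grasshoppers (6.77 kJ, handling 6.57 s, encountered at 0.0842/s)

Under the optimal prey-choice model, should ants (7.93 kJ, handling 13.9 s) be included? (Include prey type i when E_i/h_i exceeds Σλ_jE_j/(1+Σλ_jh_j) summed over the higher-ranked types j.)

Yes

Current rate: (0.0512×4.33 + 0.0842×6.77)/(1 + 0.0512×5.34 + 0.0842×6.57) = 0.4334 kJ/s.
ants: E/h = 7.93/13.9 = 0.5705 kJ/s.
Since 0.5705 > R, including ants increases the long-run rate.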